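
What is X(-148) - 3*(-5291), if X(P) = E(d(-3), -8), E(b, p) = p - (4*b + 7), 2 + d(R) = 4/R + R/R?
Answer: 47602/3 ≈ 15867.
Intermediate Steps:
d(R) = -1 + 4/R (d(R) = -2 + (4/R + R/R) = -2 + (4/R + 1) = -2 + (1 + 4/R) = -1 + 4/R)
E(b, p) = -7 + p - 4*b (E(b, p) = p - (7 + 4*b) = p + (-7 - 4*b) = -7 + p - 4*b)
X(P) = -17/3 (X(P) = -7 - 8 - 4*(4 - 1*(-3))/(-3) = -7 - 8 - (-4)*(4 + 3)/3 = -7 - 8 - (-4)*7/3 = -7 - 8 - 4*(-7/3) = -7 - 8 + 28/3 = -17/3)
X(-148) - 3*(-5291) = -17/3 - 3*(-5291) = -17/3 + 15873 = 47602/3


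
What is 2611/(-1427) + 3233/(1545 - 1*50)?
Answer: 710046/2133365 ≈ 0.33283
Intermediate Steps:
2611/(-1427) + 3233/(1545 - 1*50) = 2611*(-1/1427) + 3233/(1545 - 50) = -2611/1427 + 3233/1495 = 710046/2133365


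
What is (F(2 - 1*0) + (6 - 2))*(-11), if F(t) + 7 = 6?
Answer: -33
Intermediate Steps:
F(t) = -1 (F(t) = -7 + 6 = -1)
(F(2 - 1*0) + (6 - 2))*(-11) = (-1 + (6 - 2))*(-11) = (-1 + 4)*(-11) = 3*(-11) = -33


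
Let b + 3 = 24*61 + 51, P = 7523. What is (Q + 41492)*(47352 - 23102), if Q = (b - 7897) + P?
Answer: 1033777500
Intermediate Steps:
b = 1512 (b = -3 + (24*61 + 51) = -3 + (1464 + 51) = -3 + 1515 = 1512)
Q = 1138 (Q = (1512 - 7897) + 7523 = -6385 + 7523 = 1138)
(Q + 41492)*(47352 - 23102) = (1138 + 41492)*(47352 - 23102) = 42630*24250 = 1033777500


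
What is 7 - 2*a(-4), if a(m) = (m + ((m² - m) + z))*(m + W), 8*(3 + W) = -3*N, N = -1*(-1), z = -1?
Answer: 913/4 ≈ 228.25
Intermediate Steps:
N = 1
W = -27/8 (W = -3 + (-3*1)/8 = -3 + (⅛)*(-3) = -3 - 3/8 = -27/8 ≈ -3.3750)
a(m) = (-1 + m²)*(-27/8 + m) (a(m) = (m + ((m² - m) - 1))*(m - 27/8) = (m + (-1 + m² - m))*(-27/8 + m) = (-1 + m²)*(-27/8 + m))
7 - 2*a(-4) = 7 - 2*(27/8 + (-4)³ - 1*(-4) - 27/8*(-4)²) = 7 - 2*(27/8 - 64 + 4 - 27/8*16) = 7 - 2*(27/8 - 64 + 4 - 54) = 7 - 2*(-885/8) = 7 + 885/4 = 913/4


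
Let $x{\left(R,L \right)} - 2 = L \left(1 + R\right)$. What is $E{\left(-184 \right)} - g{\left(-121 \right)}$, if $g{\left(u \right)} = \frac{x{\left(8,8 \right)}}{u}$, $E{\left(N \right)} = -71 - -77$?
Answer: $\frac{800}{121} \approx 6.6116$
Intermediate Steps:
$E{\left(N \right)} = 6$ ($E{\left(N \right)} = -71 + 77 = 6$)
$x{\left(R,L \right)} = 2 + L \left(1 + R\right)$
$g{\left(u \right)} = \frac{74}{u}$ ($g{\left(u \right)} = \frac{2 + 8 + 8 \cdot 8}{u} = \frac{2 + 8 + 64}{u} = \frac{74}{u}$)
$E{\left(-184 \right)} - g{\left(-121 \right)} = 6 - \frac{74}{-121} = 6 - 74 \left(- \frac{1}{121}\right) = 6 - - \frac{74}{121} = 6 + \frac{74}{121} = \frac{800}{121}$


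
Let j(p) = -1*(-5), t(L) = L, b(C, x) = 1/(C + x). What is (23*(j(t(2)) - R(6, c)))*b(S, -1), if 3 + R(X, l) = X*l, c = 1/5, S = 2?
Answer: 782/5 ≈ 156.40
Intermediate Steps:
j(p) = 5
c = 1/5 (c = 1*(1/5) = 1/5 ≈ 0.20000)
R(X, l) = -3 + X*l
(23*(j(t(2)) - R(6, c)))*b(S, -1) = (23*(5 - (-3 + 6*(1/5))))/(2 - 1) = (23*(5 - (-3 + 6/5)))/1 = (23*(5 - 1*(-9/5)))*1 = (23*(5 + 9/5))*1 = (23*(34/5))*1 = (782/5)*1 = 782/5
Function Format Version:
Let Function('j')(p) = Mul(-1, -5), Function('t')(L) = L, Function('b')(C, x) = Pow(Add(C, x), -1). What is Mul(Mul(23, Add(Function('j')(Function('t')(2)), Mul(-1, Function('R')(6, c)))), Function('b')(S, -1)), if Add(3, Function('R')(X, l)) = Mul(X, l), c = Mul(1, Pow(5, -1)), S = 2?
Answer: Rational(782, 5) ≈ 156.40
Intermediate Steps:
Function('j')(p) = 5
c = Rational(1, 5) (c = Mul(1, Rational(1, 5)) = Rational(1, 5) ≈ 0.20000)
Function('R')(X, l) = Add(-3, Mul(X, l))
Mul(Mul(23, Add(Function('j')(Function('t')(2)), Mul(-1, Function('R')(6, c)))), Function('b')(S, -1)) = Mul(Mul(23, Add(5, Mul(-1, Add(-3, Mul(6, Rational(1, 5)))))), Pow(Add(2, -1), -1)) = Mul(Mul(23, Add(5, Mul(-1, Add(-3, Rational(6, 5))))), Pow(1, -1)) = Mul(Mul(23, Add(5, Mul(-1, Rational(-9, 5)))), 1) = Mul(Mul(23, Add(5, Rational(9, 5))), 1) = Mul(Mul(23, Rational(34, 5)), 1) = Mul(Rational(782, 5), 1) = Rational(782, 5)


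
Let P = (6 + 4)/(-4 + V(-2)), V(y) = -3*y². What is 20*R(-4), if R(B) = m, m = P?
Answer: -25/2 ≈ -12.500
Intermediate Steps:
P = -5/8 (P = (6 + 4)/(-4 - 3*(-2)²) = 10/(-4 - 3*4) = 10/(-4 - 12) = 10/(-16) = 10*(-1/16) = -5/8 ≈ -0.62500)
m = -5/8 ≈ -0.62500
R(B) = -5/8
20*R(-4) = 20*(-5/8) = -25/2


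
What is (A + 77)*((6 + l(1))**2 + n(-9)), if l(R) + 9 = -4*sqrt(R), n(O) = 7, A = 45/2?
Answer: 5572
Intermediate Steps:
A = 45/2 (A = 45*(1/2) = 45/2 ≈ 22.500)
l(R) = -9 - 4*sqrt(R)
(A + 77)*((6 + l(1))**2 + n(-9)) = (45/2 + 77)*((6 + (-9 - 4*sqrt(1)))**2 + 7) = 199*((6 + (-9 - 4*1))**2 + 7)/2 = 199*((6 + (-9 - 4))**2 + 7)/2 = 199*((6 - 13)**2 + 7)/2 = 199*((-7)**2 + 7)/2 = 199*(49 + 7)/2 = (199/2)*56 = 5572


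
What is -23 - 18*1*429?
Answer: -7745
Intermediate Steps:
-23 - 18*1*429 = -23 - 18*429 = -23 - 7722 = -7745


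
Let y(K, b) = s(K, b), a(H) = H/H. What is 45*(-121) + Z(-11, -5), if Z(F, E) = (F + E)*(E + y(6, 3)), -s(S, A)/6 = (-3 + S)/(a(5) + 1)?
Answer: -5221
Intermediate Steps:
a(H) = 1
s(S, A) = 9 - 3*S (s(S, A) = -6*(-3 + S)/(1 + 1) = -6*(-3 + S)/2 = -6*(-3/2 + S/2) = 9 - 3*S)
y(K, b) = 9 - 3*K
Z(F, E) = (-9 + E)*(E + F) (Z(F, E) = (F + E)*(E + (9 - 3*6)) = (E + F)*(E + (9 - 18)) = (E + F)*(E - 9) = (E + F)*(-9 + E) = (-9 + E)*(E + F))
45*(-121) + Z(-11, -5) = 45*(-121) + ((-5)² - 9*(-5) - 9*(-11) - 5*(-11)) = -5445 + (25 + 45 + 99 + 55) = -5445 + 224 = -5221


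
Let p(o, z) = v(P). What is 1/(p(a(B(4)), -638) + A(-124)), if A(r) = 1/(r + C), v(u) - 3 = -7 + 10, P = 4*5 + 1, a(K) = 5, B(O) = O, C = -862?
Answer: 986/5915 ≈ 0.16669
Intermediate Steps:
P = 21 (P = 20 + 1 = 21)
v(u) = 6 (v(u) = 3 + (-7 + 10) = 3 + 3 = 6)
A(r) = 1/(-862 + r) (A(r) = 1/(r - 862) = 1/(-862 + r))
p(o, z) = 6
1/(p(a(B(4)), -638) + A(-124)) = 1/(6 + 1/(-862 - 124)) = 1/(6 + 1/(-986)) = 1/(6 - 1/986) = 1/(5915/986) = 986/5915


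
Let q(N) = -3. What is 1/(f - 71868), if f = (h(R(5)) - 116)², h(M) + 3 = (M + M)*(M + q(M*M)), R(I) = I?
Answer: -1/62067 ≈ -1.6112e-5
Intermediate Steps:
h(M) = -3 + 2*M*(-3 + M) (h(M) = -3 + (M + M)*(M - 3) = -3 + (2*M)*(-3 + M) = -3 + 2*M*(-3 + M))
f = 9801 (f = ((-3 - 6*5 + 2*5²) - 116)² = ((-3 - 30 + 2*25) - 116)² = ((-3 - 30 + 50) - 116)² = (17 - 116)² = (-99)² = 9801)
1/(f - 71868) = 1/(9801 - 71868) = 1/(-62067) = -1/62067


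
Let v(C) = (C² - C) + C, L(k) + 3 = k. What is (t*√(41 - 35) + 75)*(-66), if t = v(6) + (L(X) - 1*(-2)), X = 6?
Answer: -4950 - 2706*√6 ≈ -11578.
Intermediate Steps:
L(k) = -3 + k
v(C) = C²
t = 41 (t = 6² + ((-3 + 6) - 1*(-2)) = 36 + (3 + 2) = 36 + 5 = 41)
(t*√(41 - 35) + 75)*(-66) = (41*√(41 - 35) + 75)*(-66) = (41*√6 + 75)*(-66) = (75 + 41*√6)*(-66) = -4950 - 2706*√6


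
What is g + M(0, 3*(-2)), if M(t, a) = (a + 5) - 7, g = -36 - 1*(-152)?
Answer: 108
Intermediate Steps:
g = 116 (g = -36 + 152 = 116)
M(t, a) = -2 + a (M(t, a) = (5 + a) - 7 = -2 + a)
g + M(0, 3*(-2)) = 116 + (-2 + 3*(-2)) = 116 + (-2 - 6) = 116 - 8 = 108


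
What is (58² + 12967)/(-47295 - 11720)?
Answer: -16331/59015 ≈ -0.27673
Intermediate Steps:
(58² + 12967)/(-47295 - 11720) = (3364 + 12967)/(-59015) = 16331*(-1/59015) = -16331/59015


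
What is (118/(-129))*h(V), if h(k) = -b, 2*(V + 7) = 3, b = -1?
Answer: -118/129 ≈ -0.91473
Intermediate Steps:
V = -11/2 (V = -7 + (½)*3 = -7 + 3/2 = -11/2 ≈ -5.5000)
h(k) = 1 (h(k) = -1*(-1) = 1)
(118/(-129))*h(V) = (118/(-129))*1 = (118*(-1/129))*1 = -118/129*1 = -118/129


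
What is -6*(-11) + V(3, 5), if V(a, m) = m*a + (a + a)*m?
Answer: 111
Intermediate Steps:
V(a, m) = 3*a*m (V(a, m) = a*m + (2*a)*m = a*m + 2*a*m = 3*a*m)
-6*(-11) + V(3, 5) = -6*(-11) + 3*3*5 = 66 + 45 = 111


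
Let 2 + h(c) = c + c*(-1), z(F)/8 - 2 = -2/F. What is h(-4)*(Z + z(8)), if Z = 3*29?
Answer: -202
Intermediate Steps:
z(F) = 16 - 16/F (z(F) = 16 + 8*(-2/F) = 16 - 16/F)
h(c) = -2 (h(c) = -2 + (c + c*(-1)) = -2 + (c - c) = -2 + 0 = -2)
Z = 87
h(-4)*(Z + z(8)) = -2*(87 + (16 - 16/8)) = -2*(87 + (16 - 16*1/8)) = -2*(87 + (16 - 2)) = -2*(87 + 14) = -2*101 = -202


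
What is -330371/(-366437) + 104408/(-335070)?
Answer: 36219228337/61391022795 ≈ 0.58998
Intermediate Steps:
-330371/(-366437) + 104408/(-335070) = -330371*(-1/366437) + 104408*(-1/335070) = 330371/366437 - 52204/167535 = 36219228337/61391022795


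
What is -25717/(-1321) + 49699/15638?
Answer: 467814825/20657798 ≈ 22.646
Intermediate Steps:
-25717/(-1321) + 49699/15638 = -25717*(-1/1321) + 49699*(1/15638) = 25717/1321 + 49699/15638 = 467814825/20657798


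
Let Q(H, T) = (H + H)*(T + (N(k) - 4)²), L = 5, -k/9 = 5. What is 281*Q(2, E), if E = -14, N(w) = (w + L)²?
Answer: 2863055048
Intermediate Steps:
k = -45 (k = -9*5 = -45)
N(w) = (5 + w)² (N(w) = (w + 5)² = (5 + w)²)
Q(H, T) = 2*H*(2547216 + T) (Q(H, T) = (H + H)*(T + ((5 - 45)² - 4)²) = (2*H)*(T + ((-40)² - 4)²) = (2*H)*(T + (1600 - 4)²) = (2*H)*(T + 1596²) = (2*H)*(T + 2547216) = (2*H)*(2547216 + T) = 2*H*(2547216 + T))
281*Q(2, E) = 281*(2*2*(2547216 - 14)) = 281*(2*2*2547202) = 281*10188808 = 2863055048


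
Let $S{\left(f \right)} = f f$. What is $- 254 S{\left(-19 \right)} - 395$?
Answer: $-92089$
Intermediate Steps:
$S{\left(f \right)} = f^{2}$
$- 254 S{\left(-19 \right)} - 395 = - 254 \left(-19\right)^{2} - 395 = \left(-254\right) 361 - 395 = -91694 - 395 = -92089$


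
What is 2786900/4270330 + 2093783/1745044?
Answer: 1380440748199/745191374452 ≈ 1.8525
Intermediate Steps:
2786900/4270330 + 2093783/1745044 = 2786900*(1/4270330) + 2093783*(1/1745044) = 278690/427033 + 2093783/1745044 = 1380440748199/745191374452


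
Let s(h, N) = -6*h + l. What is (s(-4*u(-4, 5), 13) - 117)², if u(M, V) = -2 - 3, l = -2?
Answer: 57121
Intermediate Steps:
u(M, V) = -5
s(h, N) = -2 - 6*h (s(h, N) = -6*h - 2 = -2 - 6*h)
(s(-4*u(-4, 5), 13) - 117)² = ((-2 - (-24)*(-5)) - 117)² = ((-2 - 6*20) - 117)² = ((-2 - 120) - 117)² = (-122 - 117)² = (-239)² = 57121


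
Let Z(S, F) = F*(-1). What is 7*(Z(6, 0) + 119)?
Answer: 833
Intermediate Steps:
Z(S, F) = -F
7*(Z(6, 0) + 119) = 7*(-1*0 + 119) = 7*(0 + 119) = 7*119 = 833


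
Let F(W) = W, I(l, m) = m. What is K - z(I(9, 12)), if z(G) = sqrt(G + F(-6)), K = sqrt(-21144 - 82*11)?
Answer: -sqrt(6) + I*sqrt(22046) ≈ -2.4495 + 148.48*I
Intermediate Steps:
K = I*sqrt(22046) (K = sqrt(-21144 - 902) = sqrt(-22046) = I*sqrt(22046) ≈ 148.48*I)
z(G) = sqrt(-6 + G) (z(G) = sqrt(G - 6) = sqrt(-6 + G))
K - z(I(9, 12)) = I*sqrt(22046) - sqrt(-6 + 12) = I*sqrt(22046) - sqrt(6) = -sqrt(6) + I*sqrt(22046)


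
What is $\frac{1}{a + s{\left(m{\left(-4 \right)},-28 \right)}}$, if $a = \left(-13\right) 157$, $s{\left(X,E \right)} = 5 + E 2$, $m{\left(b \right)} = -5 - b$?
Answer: $- \frac{1}{2092} \approx -0.00047801$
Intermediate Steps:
$s{\left(X,E \right)} = 5 + 2 E$
$a = -2041$
$\frac{1}{a + s{\left(m{\left(-4 \right)},-28 \right)}} = \frac{1}{-2041 + \left(5 + 2 \left(-28\right)\right)} = \frac{1}{-2041 + \left(5 - 56\right)} = \frac{1}{-2041 - 51} = \frac{1}{-2092} = - \frac{1}{2092}$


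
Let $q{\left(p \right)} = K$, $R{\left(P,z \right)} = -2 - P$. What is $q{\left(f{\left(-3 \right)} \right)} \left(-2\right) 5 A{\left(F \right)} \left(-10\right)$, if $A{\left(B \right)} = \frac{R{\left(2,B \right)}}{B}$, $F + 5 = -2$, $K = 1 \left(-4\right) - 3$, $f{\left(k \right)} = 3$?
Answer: $-400$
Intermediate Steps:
$K = -7$ ($K = -4 - 3 = -7$)
$F = -7$ ($F = -5 - 2 = -7$)
$q{\left(p \right)} = -7$
$A{\left(B \right)} = - \frac{4}{B}$ ($A{\left(B \right)} = \frac{-2 - 2}{B} = - \frac{4}{B}$)
$q{\left(f{\left(-3 \right)} \right)} \left(-2\right) 5 A{\left(F \right)} \left(-10\right) = - 7 \left(-2\right) 5 \left(- \frac{4}{-7}\right) \left(-10\right) = - 7 \left(- 10 \left(\left(-4\right) \left(- \frac{1}{7}\right)\right)\right) \left(-10\right) = - 7 \left(\left(-10\right) \frac{4}{7}\right) \left(-10\right) = \left(-7\right) \left(- \frac{40}{7}\right) \left(-10\right) = 40 \left(-10\right) = -400$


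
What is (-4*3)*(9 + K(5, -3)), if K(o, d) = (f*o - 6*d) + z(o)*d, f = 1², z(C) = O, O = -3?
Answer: -492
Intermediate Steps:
z(C) = -3
f = 1
K(o, d) = o - 9*d (K(o, d) = (1*o - 6*d) - 3*d = (o - 6*d) - 3*d = o - 9*d)
(-4*3)*(9 + K(5, -3)) = (-4*3)*(9 + (5 - 9*(-3))) = -12*(9 + (5 + 27)) = -12*(9 + 32) = -12*41 = -492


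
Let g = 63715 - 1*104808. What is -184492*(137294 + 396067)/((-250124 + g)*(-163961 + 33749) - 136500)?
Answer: -8200069801/3159984292 ≈ -2.5950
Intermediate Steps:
g = -41093 (g = 63715 - 104808 = -41093)
-184492*(137294 + 396067)/((-250124 + g)*(-163961 + 33749) - 136500) = -184492*(137294 + 396067)/((-250124 - 41093)*(-163961 + 33749) - 136500) = -184492*533361/(-291217*(-130212) - 136500) = -184492*533361/(37919948004 - 136500) = -184492/(37919811504*(1/533361)) = -184492/12639937168/177787 = -184492*177787/12639937168 = -8200069801/3159984292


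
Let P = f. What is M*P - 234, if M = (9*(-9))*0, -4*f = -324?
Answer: -234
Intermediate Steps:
f = 81 (f = -¼*(-324) = 81)
M = 0 (M = -81*0 = 0)
P = 81
M*P - 234 = 0*81 - 234 = 0 - 234 = -234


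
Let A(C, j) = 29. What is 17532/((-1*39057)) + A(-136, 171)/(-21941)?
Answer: -128600755/285649879 ≈ -0.45020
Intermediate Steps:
17532/((-1*39057)) + A(-136, 171)/(-21941) = 17532/((-1*39057)) + 29/(-21941) = 17532/(-39057) + 29*(-1/21941) = 17532*(-1/39057) - 29/21941 = -5844/13019 - 29/21941 = -128600755/285649879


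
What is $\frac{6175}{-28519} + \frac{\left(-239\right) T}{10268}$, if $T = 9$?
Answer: $- \frac{6565751}{15412268} \approx -0.42601$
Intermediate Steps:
$\frac{6175}{-28519} + \frac{\left(-239\right) T}{10268} = \frac{6175}{-28519} + \frac{\left(-239\right) 9}{10268} = 6175 \left(- \frac{1}{28519}\right) - \frac{2151}{10268} = - \frac{325}{1501} - \frac{2151}{10268} = - \frac{6565751}{15412268}$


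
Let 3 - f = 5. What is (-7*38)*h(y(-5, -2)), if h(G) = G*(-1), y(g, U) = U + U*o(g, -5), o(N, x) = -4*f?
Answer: -4788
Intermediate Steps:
f = -2 (f = 3 - 1*5 = 3 - 5 = -2)
o(N, x) = 8 (o(N, x) = -4*(-2) = 8)
y(g, U) = 9*U (y(g, U) = U + U*8 = U + 8*U = 9*U)
h(G) = -G
(-7*38)*h(y(-5, -2)) = (-7*38)*(-9*(-2)) = -(-266)*(-18) = -266*18 = -4788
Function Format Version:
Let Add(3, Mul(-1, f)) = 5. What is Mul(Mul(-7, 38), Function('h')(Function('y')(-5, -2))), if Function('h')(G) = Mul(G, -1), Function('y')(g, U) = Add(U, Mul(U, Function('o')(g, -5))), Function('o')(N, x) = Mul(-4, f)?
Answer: -4788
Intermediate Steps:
f = -2 (f = Add(3, Mul(-1, 5)) = Add(3, -5) = -2)
Function('o')(N, x) = 8 (Function('o')(N, x) = Mul(-4, -2) = 8)
Function('y')(g, U) = Mul(9, U) (Function('y')(g, U) = Add(U, Mul(U, 8)) = Add(U, Mul(8, U)) = Mul(9, U))
Function('h')(G) = Mul(-1, G)
Mul(Mul(-7, 38), Function('h')(Function('y')(-5, -2))) = Mul(Mul(-7, 38), Mul(-1, Mul(9, -2))) = Mul(-266, Mul(-1, -18)) = Mul(-266, 18) = -4788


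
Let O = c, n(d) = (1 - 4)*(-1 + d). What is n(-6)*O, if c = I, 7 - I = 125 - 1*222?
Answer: 2184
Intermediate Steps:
I = 104 (I = 7 - (125 - 1*222) = 7 - (125 - 222) = 7 - 1*(-97) = 7 + 97 = 104)
n(d) = 3 - 3*d (n(d) = -3*(-1 + d) = 3 - 3*d)
c = 104
O = 104
n(-6)*O = (3 - 3*(-6))*104 = (3 + 18)*104 = 21*104 = 2184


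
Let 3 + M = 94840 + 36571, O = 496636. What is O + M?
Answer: 628044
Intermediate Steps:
M = 131408 (M = -3 + (94840 + 36571) = -3 + 131411 = 131408)
O + M = 496636 + 131408 = 628044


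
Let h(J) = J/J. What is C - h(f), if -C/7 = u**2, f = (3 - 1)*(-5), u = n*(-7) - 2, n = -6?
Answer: -11201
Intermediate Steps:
u = 40 (u = -6*(-7) - 2 = 42 - 2 = 40)
f = -10 (f = 2*(-5) = -10)
C = -11200 (C = -7*40**2 = -7*1600 = -11200)
h(J) = 1
C - h(f) = -11200 - 1*1 = -11200 - 1 = -11201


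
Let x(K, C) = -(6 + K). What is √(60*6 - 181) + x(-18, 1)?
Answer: 12 + √179 ≈ 25.379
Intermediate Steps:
x(K, C) = -6 - K (x(K, C) = -(6 + K) = -6 - K)
√(60*6 - 181) + x(-18, 1) = √(60*6 - 181) + (-6 - 1*(-18)) = √(360 - 181) + (-6 + 18) = √179 + 12 = 12 + √179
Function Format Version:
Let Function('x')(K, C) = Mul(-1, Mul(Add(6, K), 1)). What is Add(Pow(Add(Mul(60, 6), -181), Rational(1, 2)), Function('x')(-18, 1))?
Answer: Add(12, Pow(179, Rational(1, 2))) ≈ 25.379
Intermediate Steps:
Function('x')(K, C) = Add(-6, Mul(-1, K)) (Function('x')(K, C) = Mul(-1, Add(6, K)) = Add(-6, Mul(-1, K)))
Add(Pow(Add(Mul(60, 6), -181), Rational(1, 2)), Function('x')(-18, 1)) = Add(Pow(Add(Mul(60, 6), -181), Rational(1, 2)), Add(-6, Mul(-1, -18))) = Add(Pow(Add(360, -181), Rational(1, 2)), Add(-6, 18)) = Add(Pow(179, Rational(1, 2)), 12) = Add(12, Pow(179, Rational(1, 2)))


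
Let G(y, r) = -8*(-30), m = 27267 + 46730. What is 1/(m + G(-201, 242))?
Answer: 1/74237 ≈ 1.3470e-5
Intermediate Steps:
m = 73997
G(y, r) = 240
1/(m + G(-201, 242)) = 1/(73997 + 240) = 1/74237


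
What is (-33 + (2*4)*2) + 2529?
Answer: 2512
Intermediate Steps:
(-33 + (2*4)*2) + 2529 = (-33 + 8*2) + 2529 = (-33 + 16) + 2529 = -17 + 2529 = 2512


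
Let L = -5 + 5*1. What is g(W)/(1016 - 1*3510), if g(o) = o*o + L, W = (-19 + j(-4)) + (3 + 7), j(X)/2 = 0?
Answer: -81/2494 ≈ -0.032478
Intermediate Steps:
j(X) = 0 (j(X) = 2*0 = 0)
W = -9 (W = (-19 + 0) + (3 + 7) = -19 + 10 = -9)
L = 0 (L = -5 + 5 = 0)
g(o) = o² (g(o) = o*o + 0 = o² + 0 = o²)
g(W)/(1016 - 1*3510) = (-9)²/(1016 - 1*3510) = 81/(1016 - 3510) = 81/(-2494) = 81*(-1/2494) = -81/2494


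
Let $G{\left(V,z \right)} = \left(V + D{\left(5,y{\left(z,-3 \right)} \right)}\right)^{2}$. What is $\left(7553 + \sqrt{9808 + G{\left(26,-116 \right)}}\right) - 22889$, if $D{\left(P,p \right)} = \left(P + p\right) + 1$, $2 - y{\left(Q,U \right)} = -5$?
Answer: $-15336 + \sqrt{11329} \approx -15230.0$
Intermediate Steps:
$y{\left(Q,U \right)} = 7$ ($y{\left(Q,U \right)} = 2 - -5 = 2 + 5 = 7$)
$D{\left(P,p \right)} = 1 + P + p$
$G{\left(V,z \right)} = \left(13 + V\right)^{2}$ ($G{\left(V,z \right)} = \left(V + \left(1 + 5 + 7\right)\right)^{2} = \left(V + 13\right)^{2} = \left(13 + V\right)^{2}$)
$\left(7553 + \sqrt{9808 + G{\left(26,-116 \right)}}\right) - 22889 = \left(7553 + \sqrt{9808 + \left(13 + 26\right)^{2}}\right) - 22889 = \left(7553 + \sqrt{9808 + 39^{2}}\right) - 22889 = \left(7553 + \sqrt{9808 + 1521}\right) - 22889 = \left(7553 + \sqrt{11329}\right) - 22889 = -15336 + \sqrt{11329}$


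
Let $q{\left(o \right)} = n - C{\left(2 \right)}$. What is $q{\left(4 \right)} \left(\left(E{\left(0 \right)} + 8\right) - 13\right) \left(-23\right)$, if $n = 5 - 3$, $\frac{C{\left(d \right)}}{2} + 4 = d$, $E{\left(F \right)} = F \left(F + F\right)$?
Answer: $690$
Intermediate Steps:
$E{\left(F \right)} = 2 F^{2}$ ($E{\left(F \right)} = F 2 F = 2 F^{2}$)
$C{\left(d \right)} = -8 + 2 d$
$n = 2$
$q{\left(o \right)} = 6$ ($q{\left(o \right)} = 2 - \left(-8 + 2 \cdot 2\right) = 2 - \left(-8 + 4\right) = 2 - -4 = 2 + 4 = 6$)
$q{\left(4 \right)} \left(\left(E{\left(0 \right)} + 8\right) - 13\right) \left(-23\right) = 6 \left(\left(2 \cdot 0^{2} + 8\right) - 13\right) \left(-23\right) = 6 \left(\left(2 \cdot 0 + 8\right) - 13\right) \left(-23\right) = 6 \left(\left(0 + 8\right) - 13\right) \left(-23\right) = 6 \left(8 - 13\right) \left(-23\right) = 6 \left(-5\right) \left(-23\right) = \left(-30\right) \left(-23\right) = 690$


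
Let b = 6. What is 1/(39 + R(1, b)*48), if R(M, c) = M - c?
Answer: -1/201 ≈ -0.0049751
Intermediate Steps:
1/(39 + R(1, b)*48) = 1/(39 + (1 - 1*6)*48) = 1/(39 + (1 - 6)*48) = 1/(39 - 5*48) = 1/(39 - 240) = 1/(-201) = -1/201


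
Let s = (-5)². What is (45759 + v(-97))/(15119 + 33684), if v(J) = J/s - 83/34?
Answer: 38889777/41482550 ≈ 0.93750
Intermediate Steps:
s = 25
v(J) = -83/34 + J/25 (v(J) = J/25 - 83/34 = -83/34 + J/25)
(45759 + v(-97))/(15119 + 33684) = (45759 + (-83/34 + (1/25)*(-97)))/(15119 + 33684) = (45759 + (-83/34 - 97/25))/48803 = (45759 - 5373/850)*(1/48803) = (38889777/850)*(1/48803) = 38889777/41482550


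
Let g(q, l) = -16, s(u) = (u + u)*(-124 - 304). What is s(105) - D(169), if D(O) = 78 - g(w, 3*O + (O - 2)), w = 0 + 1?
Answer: -89974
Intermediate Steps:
w = 1
s(u) = -856*u (s(u) = (2*u)*(-428) = -856*u)
D(O) = 94 (D(O) = 78 - 1*(-16) = 78 + 16 = 94)
s(105) - D(169) = -856*105 - 1*94 = -89880 - 94 = -89974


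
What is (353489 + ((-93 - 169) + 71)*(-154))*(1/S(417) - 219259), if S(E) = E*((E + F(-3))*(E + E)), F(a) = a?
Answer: -12087838383563533781/143980092 ≈ -8.3955e+10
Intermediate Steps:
S(E) = 2*E²*(-3 + E) (S(E) = E*((E - 3)*(E + E)) = E*((-3 + E)*(2*E)) = E*(2*E*(-3 + E)) = 2*E²*(-3 + E))
(353489 + ((-93 - 169) + 71)*(-154))*(1/S(417) - 219259) = (353489 + ((-93 - 169) + 71)*(-154))*(1/(2*417²*(-3 + 417)) - 219259) = (353489 + (-262 + 71)*(-154))*(1/(2*173889*414) - 219259) = (353489 - 191*(-154))*(1/143980092 - 219259) = (353489 + 29414)*(1/143980092 - 219259) = 382903*(-31568930991827/143980092) = -12087838383563533781/143980092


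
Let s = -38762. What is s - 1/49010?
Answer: -1899725621/49010 ≈ -38762.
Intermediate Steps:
s - 1/49010 = -38762 - 1/49010 = -1899725621/49010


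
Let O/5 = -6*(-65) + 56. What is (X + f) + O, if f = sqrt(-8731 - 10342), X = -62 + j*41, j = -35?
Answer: 733 + I*sqrt(19073) ≈ 733.0 + 138.1*I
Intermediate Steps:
O = 2230 (O = 5*(-6*(-65) + 56) = 5*(390 + 56) = 5*446 = 2230)
X = -1497 (X = -62 - 35*41 = -62 - 1435 = -1497)
f = I*sqrt(19073) (f = sqrt(-19073) = I*sqrt(19073) ≈ 138.1*I)
(X + f) + O = (-1497 + I*sqrt(19073)) + 2230 = 733 + I*sqrt(19073)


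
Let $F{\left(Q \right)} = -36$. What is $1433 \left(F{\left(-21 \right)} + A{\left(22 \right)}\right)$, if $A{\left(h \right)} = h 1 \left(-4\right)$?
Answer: $-177692$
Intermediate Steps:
$A{\left(h \right)} = - 4 h$ ($A{\left(h \right)} = h \left(-4\right) = - 4 h$)
$1433 \left(F{\left(-21 \right)} + A{\left(22 \right)}\right) = 1433 \left(-36 - 88\right) = 1433 \left(-124\right) = -177692$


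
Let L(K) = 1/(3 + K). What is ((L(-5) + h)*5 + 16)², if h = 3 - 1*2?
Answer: 1369/4 ≈ 342.25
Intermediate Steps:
h = 1 (h = 3 - 2 = 1)
((L(-5) + h)*5 + 16)² = ((1/(3 - 5) + 1)*5 + 16)² = ((1/(-2) + 1)*5 + 16)² = ((-½ + 1)*5 + 16)² = ((½)*5 + 16)² = (5/2 + 16)² = (37/2)² = 1369/4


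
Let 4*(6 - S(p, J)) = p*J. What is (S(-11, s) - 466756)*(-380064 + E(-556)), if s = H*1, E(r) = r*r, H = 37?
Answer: 33098427076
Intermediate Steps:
E(r) = r**2
s = 37 (s = 37*1 = 37)
S(p, J) = 6 - J*p/4 (S(p, J) = 6 - p*J/4 = 6 - J*p/4)
(S(-11, s) - 466756)*(-380064 + E(-556)) = ((6 - 1/4*37*(-11)) - 466756)*(-380064 + (-556)**2) = ((6 + 407/4) - 466756)*(-380064 + 309136) = (431/4 - 466756)*(-70928) = -1866593/4*(-70928) = 33098427076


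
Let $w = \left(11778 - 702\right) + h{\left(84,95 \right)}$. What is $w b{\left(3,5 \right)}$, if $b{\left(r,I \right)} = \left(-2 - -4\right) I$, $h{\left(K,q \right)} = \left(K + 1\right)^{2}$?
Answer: $183010$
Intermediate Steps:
$h{\left(K,q \right)} = \left(1 + K\right)^{2}$
$b{\left(r,I \right)} = 2 I$ ($b{\left(r,I \right)} = \left(-2 + 4\right) I = 2 I$)
$w = 18301$ ($w = \left(11778 - 702\right) + \left(1 + 84\right)^{2} = 11076 + 85^{2} = 11076 + 7225 = 18301$)
$w b{\left(3,5 \right)} = 18301 \cdot 2 \cdot 5 = 18301 \cdot 10 = 183010$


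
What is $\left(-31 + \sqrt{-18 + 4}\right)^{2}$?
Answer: $\left(31 - i \sqrt{14}\right)^{2} \approx 947.0 - 231.98 i$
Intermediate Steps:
$\left(-31 + \sqrt{-18 + 4}\right)^{2} = \left(-31 + \sqrt{-14}\right)^{2} = \left(-31 + i \sqrt{14}\right)^{2}$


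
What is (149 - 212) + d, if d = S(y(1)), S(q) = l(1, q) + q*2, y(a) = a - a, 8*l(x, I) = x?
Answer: -503/8 ≈ -62.875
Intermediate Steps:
l(x, I) = x/8
y(a) = 0
S(q) = 1/8 + 2*q (S(q) = (1/8)*1 + q*2 = 1/8 + 2*q)
d = 1/8 (d = 1/8 + 2*0 = 1/8 + 0 = 1/8 ≈ 0.12500)
(149 - 212) + d = (149 - 212) + 1/8 = -63 + 1/8 = -503/8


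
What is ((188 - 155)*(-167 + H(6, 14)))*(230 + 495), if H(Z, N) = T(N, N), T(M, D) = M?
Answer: -3660525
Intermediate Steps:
H(Z, N) = N
((188 - 155)*(-167 + H(6, 14)))*(230 + 495) = ((188 - 155)*(-167 + 14))*(230 + 495) = (33*(-153))*725 = -5049*725 = -3660525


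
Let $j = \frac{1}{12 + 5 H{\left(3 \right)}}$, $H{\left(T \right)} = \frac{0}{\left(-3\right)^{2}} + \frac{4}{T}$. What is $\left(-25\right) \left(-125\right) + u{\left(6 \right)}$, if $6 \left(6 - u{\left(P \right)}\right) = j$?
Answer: $\frac{350671}{112} \approx 3131.0$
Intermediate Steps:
$H{\left(T \right)} = \frac{4}{T}$ ($H{\left(T \right)} = \frac{0}{9} + \frac{4}{T} = 0 \cdot \frac{1}{9} + \frac{4}{T} = 0 + \frac{4}{T} = \frac{4}{T}$)
$j = \frac{3}{56}$ ($j = \frac{1}{12 + 5 \cdot \frac{4}{3}} = \frac{1}{12 + \frac{20}{3}} = \frac{1}{\frac{56}{3}} = \frac{3}{56} \approx 0.053571$)
$u{\left(P \right)} = \frac{671}{112}$ ($u{\left(P \right)} = 6 - \frac{1}{112} = \frac{671}{112}$)
$\left(-25\right) \left(-125\right) + u{\left(6 \right)} = \left(-25\right) \left(-125\right) + \frac{671}{112} = 3125 + \frac{671}{112} = \frac{350671}{112}$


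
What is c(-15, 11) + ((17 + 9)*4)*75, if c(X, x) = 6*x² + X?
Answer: 8511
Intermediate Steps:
c(X, x) = X + 6*x²
c(-15, 11) + ((17 + 9)*4)*75 = (-15 + 6*11²) + ((17 + 9)*4)*75 = (-15 + 6*121) + (26*4)*75 = (-15 + 726) + 104*75 = 711 + 7800 = 8511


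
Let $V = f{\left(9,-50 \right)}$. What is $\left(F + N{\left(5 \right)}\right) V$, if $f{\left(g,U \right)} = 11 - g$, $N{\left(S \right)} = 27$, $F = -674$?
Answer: $-1294$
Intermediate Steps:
$V = 2$ ($V = 11 - 9 = 2$)
$\left(F + N{\left(5 \right)}\right) V = \left(-674 + 27\right) 2 = \left(-647\right) 2 = -1294$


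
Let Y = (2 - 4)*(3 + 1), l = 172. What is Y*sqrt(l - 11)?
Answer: -8*sqrt(161) ≈ -101.51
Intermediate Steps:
Y = -8 (Y = -2*4 = -8)
Y*sqrt(l - 11) = -8*sqrt(172 - 11) = -8*sqrt(161)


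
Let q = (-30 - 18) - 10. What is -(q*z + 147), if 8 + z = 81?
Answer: 4087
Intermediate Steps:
z = 73 (z = -8 + 81 = 73)
q = -58 (q = -48 - 10 = -58)
-(q*z + 147) = -(-58*73 + 147) = -(-4234 + 147) = -1*(-4087) = 4087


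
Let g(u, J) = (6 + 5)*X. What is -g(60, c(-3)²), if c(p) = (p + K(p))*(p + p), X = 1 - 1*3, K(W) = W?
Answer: 22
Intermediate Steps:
X = -2 (X = 1 - 3 = -2)
c(p) = 4*p² (c(p) = (p + p)*(p + p) = (2*p)*(2*p) = 4*p²)
g(u, J) = -22 (g(u, J) = (6 + 5)*(-2) = 11*(-2) = -22)
-g(60, c(-3)²) = -1*(-22) = 22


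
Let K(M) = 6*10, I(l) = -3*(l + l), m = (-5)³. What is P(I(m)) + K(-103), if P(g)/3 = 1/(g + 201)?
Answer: 19021/317 ≈ 60.003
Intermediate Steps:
m = -125
I(l) = -6*l
P(g) = 3/(201 + g) (P(g) = 3/(g + 201) = 3/(201 + g))
K(M) = 60
P(I(m)) + K(-103) = 3/(201 - 6*(-125)) + 60 = 3/(201 + 750) + 60 = 3/951 + 60 = 3*(1/951) + 60 = 1/317 + 60 = 19021/317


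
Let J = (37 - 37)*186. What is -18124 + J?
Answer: -18124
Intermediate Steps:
J = 0 (J = 0*186 = 0)
-18124 + J = -18124 + 0 = -18124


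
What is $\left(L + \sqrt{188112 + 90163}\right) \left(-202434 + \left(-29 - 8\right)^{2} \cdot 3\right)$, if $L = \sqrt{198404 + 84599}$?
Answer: $- 991635 \sqrt{11131} - 198327 \sqrt{283003} \approx -2.1013 \cdot 10^{8}$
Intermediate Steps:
$L = \sqrt{283003} \approx 531.98$
$\left(L + \sqrt{188112 + 90163}\right) \left(-202434 + \left(-29 - 8\right)^{2} \cdot 3\right) = \left(\sqrt{283003} + \sqrt{188112 + 90163}\right) \left(-202434 + \left(-29 - 8\right)^{2} \cdot 3\right) = \left(\sqrt{283003} + \sqrt{278275}\right) \left(-202434 + \left(-37\right)^{2} \cdot 3\right) = \left(\sqrt{283003} + 5 \sqrt{11131}\right) \left(-202434 + 1369 \cdot 3\right) = \left(\sqrt{283003} + 5 \sqrt{11131}\right) \left(-202434 + 4107\right) = \left(\sqrt{283003} + 5 \sqrt{11131}\right) \left(-198327\right) = - 991635 \sqrt{11131} - 198327 \sqrt{283003}$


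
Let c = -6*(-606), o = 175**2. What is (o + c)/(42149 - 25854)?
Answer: 34261/16295 ≈ 2.1025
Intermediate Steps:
o = 30625
c = 3636
(o + c)/(42149 - 25854) = (30625 + 3636)/(42149 - 25854) = 34261/16295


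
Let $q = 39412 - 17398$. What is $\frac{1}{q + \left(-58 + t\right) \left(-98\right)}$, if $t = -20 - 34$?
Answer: $\frac{1}{32990} \approx 3.0312 \cdot 10^{-5}$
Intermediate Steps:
$t = -54$
$q = 22014$ ($q = 39412 - 17398 = 22014$)
$\frac{1}{q + \left(-58 + t\right) \left(-98\right)} = \frac{1}{22014 + \left(-58 - 54\right) \left(-98\right)} = \frac{1}{22014 - -10976} = \frac{1}{22014 + 10976} = \frac{1}{32990}$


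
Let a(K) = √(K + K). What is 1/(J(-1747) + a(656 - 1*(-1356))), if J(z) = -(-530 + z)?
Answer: 2277/5180705 - 2*√1006/5180705 ≈ 0.00042727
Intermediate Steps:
J(z) = 530 - z
a(K) = √2*√K (a(K) = √(2*K) = √2*√K)
1/(J(-1747) + a(656 - 1*(-1356))) = 1/((530 - 1*(-1747)) + √2*√(656 - 1*(-1356))) = 1/((530 + 1747) + √2*√(656 + 1356)) = 1/(2277 + √2*√2012) = 1/(2277 + √2*(2*√503)) = 1/(2277 + 2*√1006)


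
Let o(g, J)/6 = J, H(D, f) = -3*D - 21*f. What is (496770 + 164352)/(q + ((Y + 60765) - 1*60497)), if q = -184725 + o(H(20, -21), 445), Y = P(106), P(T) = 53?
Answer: -15741/4327 ≈ -3.6379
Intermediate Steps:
Y = 53
H(D, f) = -21*f - 3*D
o(g, J) = 6*J
q = -182055 (q = -184725 + 6*445 = -184725 + 2670 = -182055)
(496770 + 164352)/(q + ((Y + 60765) - 1*60497)) = (496770 + 164352)/(-182055 + ((53 + 60765) - 1*60497)) = 661122/(-182055 + (60818 - 60497)) = 661122/(-182055 + 321) = 661122/(-181734) = 661122*(-1/181734) = -15741/4327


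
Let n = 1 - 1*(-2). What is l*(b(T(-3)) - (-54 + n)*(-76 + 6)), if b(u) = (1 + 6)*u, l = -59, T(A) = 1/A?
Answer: 632303/3 ≈ 2.1077e+5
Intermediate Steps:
n = 3 (n = 1 + 2 = 3)
b(u) = 7*u
l*(b(T(-3)) - (-54 + n)*(-76 + 6)) = -59*(7/(-3) - (-54 + 3)*(-76 + 6)) = -59*(7*(-⅓) - (-51)*(-70)) = -59*(-7/3 - 1*3570) = -59*(-7/3 - 3570) = -59*(-10717/3) = 632303/3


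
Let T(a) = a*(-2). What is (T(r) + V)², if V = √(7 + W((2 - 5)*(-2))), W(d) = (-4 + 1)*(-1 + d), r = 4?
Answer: 56 - 32*I*√2 ≈ 56.0 - 45.255*I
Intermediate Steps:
T(a) = -2*a
W(d) = 3 - 3*d (W(d) = -3*(-1 + d) = 3 - 3*d)
V = 2*I*√2 (V = √(7 + (3 - 3*(2 - 5)*(-2))) = √(7 + (3 - (-9)*(-2))) = √(7 + (3 - 3*6)) = √(7 + (3 - 18)) = √(7 - 15) = √(-8) = 2*I*√2 ≈ 2.8284*I)
(T(r) + V)² = (-2*4 + 2*I*√2)² = (-8 + 2*I*√2)²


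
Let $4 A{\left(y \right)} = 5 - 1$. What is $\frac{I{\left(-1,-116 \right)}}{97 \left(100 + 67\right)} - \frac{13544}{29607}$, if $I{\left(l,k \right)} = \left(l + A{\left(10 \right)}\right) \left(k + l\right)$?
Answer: $- \frac{13544}{29607} \approx -0.45746$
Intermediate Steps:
$A{\left(y \right)} = 1$ ($A{\left(y \right)} = \frac{5 - 1}{4} = \frac{1}{4} \cdot 4 = 1$)
$I{\left(l,k \right)} = \left(1 + l\right) \left(k + l\right)$ ($I{\left(l,k \right)} = \left(l + 1\right) \left(k + l\right) = \left(1 + l\right) \left(k + l\right)$)
$\frac{I{\left(-1,-116 \right)}}{97 \left(100 + 67\right)} - \frac{13544}{29607} = \frac{-116 - 1 + \left(-1\right)^{2} - -116}{97 \left(100 + 67\right)} - \frac{13544}{29607} = \frac{-116 - 1 + 1 + 116}{97 \cdot 167} - \frac{13544}{29607} = \frac{0}{16199} - \frac{13544}{29607} = 0 \cdot \frac{1}{16199} - \frac{13544}{29607} = 0 - \frac{13544}{29607} = - \frac{13544}{29607}$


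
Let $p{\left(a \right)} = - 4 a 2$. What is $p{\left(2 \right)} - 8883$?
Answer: $-8899$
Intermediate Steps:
$p{\left(a \right)} = - 8 a$
$p{\left(2 \right)} - 8883 = \left(-8\right) 2 - 8883 = -16 - 8883 = -8899$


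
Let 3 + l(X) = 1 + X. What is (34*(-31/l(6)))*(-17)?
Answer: 8959/2 ≈ 4479.5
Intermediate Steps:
l(X) = -2 + X (l(X) = -3 + (1 + X) = -2 + X)
(34*(-31/l(6)))*(-17) = (34*(-31/(-2 + 6)))*(-17) = (34*(-31/4))*(-17) = -527/2*(-17) = 8959/2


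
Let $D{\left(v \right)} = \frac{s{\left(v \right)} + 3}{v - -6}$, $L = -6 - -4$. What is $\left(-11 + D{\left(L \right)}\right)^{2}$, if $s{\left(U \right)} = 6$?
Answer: $\frac{1225}{16} \approx 76.563$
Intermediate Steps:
$L = -2$ ($L = -6 + 4 = -2$)
$D{\left(v \right)} = \frac{9}{6 + v}$ ($D{\left(v \right)} = \frac{6 + 3}{v - -6} = \frac{9}{v + 6} = \frac{9}{6 + v}$)
$\left(-11 + D{\left(L \right)}\right)^{2} = \left(-11 + \frac{9}{6 - 2}\right)^{2} = \left(-11 + \frac{9}{4}\right)^{2} = \left(- \frac{35}{4}\right)^{2} = \frac{1225}{16}$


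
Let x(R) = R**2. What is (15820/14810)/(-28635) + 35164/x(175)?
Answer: 298240351918/259751664375 ≈ 1.1482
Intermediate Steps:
(15820/14810)/(-28635) + 35164/x(175) = (15820/14810)/(-28635) + 35164/(175**2) = (15820*(1/14810))*(-1/28635) + 35164/30625 = (1582/1481)*(-1/28635) + 35164*(1/30625) = -1582/42408435 + 35164/30625 = 298240351918/259751664375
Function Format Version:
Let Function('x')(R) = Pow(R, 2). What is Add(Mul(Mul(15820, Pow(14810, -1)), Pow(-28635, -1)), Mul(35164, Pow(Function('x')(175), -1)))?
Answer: Rational(298240351918, 259751664375) ≈ 1.1482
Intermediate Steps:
Add(Mul(Mul(15820, Pow(14810, -1)), Pow(-28635, -1)), Mul(35164, Pow(Function('x')(175), -1))) = Add(Mul(Mul(15820, Pow(14810, -1)), Pow(-28635, -1)), Mul(35164, Pow(Pow(175, 2), -1))) = Add(Mul(Mul(15820, Rational(1, 14810)), Rational(-1, 28635)), Mul(35164, Pow(30625, -1))) = Add(Mul(Rational(1582, 1481), Rational(-1, 28635)), Mul(35164, Rational(1, 30625))) = Add(Rational(-1582, 42408435), Rational(35164, 30625)) = Rational(298240351918, 259751664375)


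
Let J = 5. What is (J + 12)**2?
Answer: 289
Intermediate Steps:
(J + 12)**2 = (5 + 12)**2 = 17**2 = 289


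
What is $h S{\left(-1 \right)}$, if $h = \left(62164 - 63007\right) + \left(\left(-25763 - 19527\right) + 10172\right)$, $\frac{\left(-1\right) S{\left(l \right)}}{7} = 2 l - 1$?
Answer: $-755181$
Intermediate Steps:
$S{\left(l \right)} = 7 - 14 l$ ($S{\left(l \right)} = - 7 \left(2 l - 1\right) = - 7 \left(-1 + 2 l\right) = 7 - 14 l$)
$h = -35961$ ($h = -843 + \left(-45290 + 10172\right) = -843 - 35118 = -35961$)
$h S{\left(-1 \right)} = - 35961 \left(7 - -14\right) = - 35961 \left(7 + 14\right) = \left(-35961\right) 21 = -755181$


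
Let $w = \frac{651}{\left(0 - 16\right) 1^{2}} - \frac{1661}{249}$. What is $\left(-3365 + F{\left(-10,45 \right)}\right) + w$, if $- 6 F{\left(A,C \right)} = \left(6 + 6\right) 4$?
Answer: $- \frac{13626707}{3984} \approx -3420.4$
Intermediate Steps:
$F{\left(A,C \right)} = -8$ ($F{\left(A,C \right)} = - \frac{\left(6 + 6\right) 4}{6} = - \frac{12 \cdot 4}{6} = \left(- \frac{1}{6}\right) 48 = -8$)
$w = - \frac{188675}{3984}$ ($w = \frac{651}{\left(-16\right) 1} - \frac{1661}{249} = \frac{651}{-16} - \frac{1661}{249} = 651 \left(- \frac{1}{16}\right) - \frac{1661}{249} = - \frac{651}{16} - \frac{1661}{249} = - \frac{188675}{3984} \approx -47.358$)
$\left(-3365 + F{\left(-10,45 \right)}\right) + w = \left(-3365 - 8\right) - \frac{188675}{3984} = -3373 - \frac{188675}{3984} = - \frac{13626707}{3984}$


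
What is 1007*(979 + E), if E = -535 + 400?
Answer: 849908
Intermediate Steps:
E = -135
1007*(979 + E) = 1007*(979 - 135) = 1007*844 = 849908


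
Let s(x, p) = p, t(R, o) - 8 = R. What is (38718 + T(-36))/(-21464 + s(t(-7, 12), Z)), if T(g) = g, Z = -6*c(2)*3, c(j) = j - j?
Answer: -19341/10732 ≈ -1.8022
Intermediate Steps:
t(R, o) = 8 + R
c(j) = 0
Z = 0 (Z = -6*0*3 = 0*3 = 0)
(38718 + T(-36))/(-21464 + s(t(-7, 12), Z)) = (38718 - 36)/(-21464 + 0) = 38682/(-21464) = 38682*(-1/21464) = -19341/10732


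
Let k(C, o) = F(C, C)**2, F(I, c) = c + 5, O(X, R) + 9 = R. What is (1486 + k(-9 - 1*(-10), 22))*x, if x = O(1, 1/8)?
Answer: -54031/4 ≈ -13508.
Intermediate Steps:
O(X, R) = -9 + R
x = -71/8 (x = -9 + 1/8 = -71/8 ≈ -8.8750)
F(I, c) = 5 + c
k(C, o) = (5 + C)**2
(1486 + k(-9 - 1*(-10), 22))*x = (1486 + (5 + (-9 - 1*(-10)))**2)*(-71/8) = (1486 + (5 + (-9 + 10))**2)*(-71/8) = (1486 + (5 + 1)**2)*(-71/8) = (1486 + 6**2)*(-71/8) = (1486 + 36)*(-71/8) = 1522*(-71/8) = -54031/4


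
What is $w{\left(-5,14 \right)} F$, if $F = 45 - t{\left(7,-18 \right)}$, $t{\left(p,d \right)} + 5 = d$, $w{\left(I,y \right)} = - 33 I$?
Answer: $11220$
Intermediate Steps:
$t{\left(p,d \right)} = -5 + d$
$F = 68$ ($F = 45 - \left(-5 - 18\right) = 45 - -23 = 45 + 23 = 68$)
$w{\left(-5,14 \right)} F = \left(-33\right) \left(-5\right) 68 = 165 \cdot 68 = 11220$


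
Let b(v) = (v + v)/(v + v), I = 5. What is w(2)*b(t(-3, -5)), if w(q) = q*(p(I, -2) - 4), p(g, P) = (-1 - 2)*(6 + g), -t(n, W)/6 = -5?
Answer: -74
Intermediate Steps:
t(n, W) = 30 (t(n, W) = -6*(-5) = 30)
p(g, P) = -18 - 3*g (p(g, P) = -3*(6 + g) = -18 - 3*g)
b(v) = 1 (b(v) = (2*v)/((2*v)) = (2*v)*(1/(2*v)) = 1)
w(q) = -37*q (w(q) = q*((-18 - 3*5) - 4) = q*((-18 - 15) - 4) = q*(-33 - 4) = q*(-37) = -37*q)
w(2)*b(t(-3, -5)) = -37*2*1 = -74*1 = -74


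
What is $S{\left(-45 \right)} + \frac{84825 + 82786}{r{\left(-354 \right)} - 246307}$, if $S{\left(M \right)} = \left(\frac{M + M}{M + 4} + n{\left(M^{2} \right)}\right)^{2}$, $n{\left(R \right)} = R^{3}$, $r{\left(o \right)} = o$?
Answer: $\frac{28590277246667839601177215634}{414637141} \approx 6.8953 \cdot 10^{19}$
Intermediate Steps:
$S{\left(M \right)} = \left(M^{6} + \frac{2 M}{4 + M}\right)^{2}$ ($S{\left(M \right)} = \left(\frac{M + M}{M + 4} + \left(M^{2}\right)^{3}\right)^{2} = \left(\frac{2 M}{4 + M} + M^{6}\right)^{2} = \left(M^{6} + \frac{2 M}{4 + M}\right)^{2}$)
$S{\left(-45 \right)} + \frac{84825 + 82786}{r{\left(-354 \right)} - 246307} = \frac{\left(-45\right)^{2} \left(2 + \left(-45\right)^{6} + 4 \left(-45\right)^{5}\right)^{2}}{\left(4 - 45\right)^{2}} + \frac{84825 + 82786}{-354 - 246307} = \frac{2025 \left(2 + 8303765625 + 4 \left(-184528125\right)\right)^{2}}{1681} + \frac{167611}{-246661} = 2025 \cdot \frac{1}{1681} \left(2 + 8303765625 - 738112500\right)^{2} + 167611 \left(- \frac{1}{246661}\right) = 2025 \cdot \frac{1}{1681} \cdot 7565653127^{2} - \frac{167611}{246661} = 2025 \cdot \frac{1}{1681} \cdot 57239107238084878129 - \frac{167611}{246661} = \frac{115909192157121878211225}{1681} - \frac{167611}{246661} = \frac{28590277246667839601177215634}{414637141}$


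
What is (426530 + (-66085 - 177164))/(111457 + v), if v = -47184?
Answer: 183281/64273 ≈ 2.8516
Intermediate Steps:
(426530 + (-66085 - 177164))/(111457 + v) = (426530 + (-66085 - 177164))/(111457 - 47184) = (426530 - 243249)/64273 = 183281*(1/64273) = 183281/64273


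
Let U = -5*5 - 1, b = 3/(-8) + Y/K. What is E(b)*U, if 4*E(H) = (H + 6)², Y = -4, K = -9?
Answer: -2482597/10368 ≈ -239.45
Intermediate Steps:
b = 5/72 (b = 3/(-8) - 4/(-9) = 3*(-⅛) - 4*(-⅑) = -3/8 + 4/9 = 5/72 ≈ 0.069444)
E(H) = (6 + H)²/4 (E(H) = (H + 6)²/4 = (6 + H)²/4)
U = -26 (U = -25 - 1 = -26)
E(b)*U = ((6 + 5/72)²/4)*(-26) = ((437/72)²/4)*(-26) = ((¼)*(190969/5184))*(-26) = (190969/20736)*(-26) = -2482597/10368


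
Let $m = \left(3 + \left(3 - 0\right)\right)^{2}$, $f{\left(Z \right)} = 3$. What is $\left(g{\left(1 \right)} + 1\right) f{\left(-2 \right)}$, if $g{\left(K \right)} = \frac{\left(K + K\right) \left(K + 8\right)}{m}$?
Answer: $\frac{9}{2} \approx 4.5$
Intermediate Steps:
$m = 36$ ($m = \left(3 + \left(3 + 0\right)\right)^{2} = \left(3 + 3\right)^{2} = 6^{2} = 36$)
$g{\left(K \right)} = \frac{K \left(8 + K\right)}{18}$ ($g{\left(K \right)} = \frac{\left(K + K\right) \left(K + 8\right)}{36} = 2 K \left(8 + K\right) \frac{1}{36} = \frac{K \left(8 + K\right)}{18}$)
$\left(g{\left(1 \right)} + 1\right) f{\left(-2 \right)} = \left(\frac{1}{18} \cdot 1 \left(8 + 1\right) + 1\right) 3 = \left(\frac{1}{18} \cdot 1 \cdot 9 + 1\right) 3 = \left(\frac{1}{2} + 1\right) 3 = \frac{3}{2} \cdot 3 = \frac{9}{2}$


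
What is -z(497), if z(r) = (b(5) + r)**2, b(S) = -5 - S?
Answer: -237169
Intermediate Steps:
z(r) = (-10 + r)**2 (z(r) = ((-5 - 1*5) + r)**2 = ((-5 - 5) + r)**2 = (-10 + r)**2)
-z(497) = -(-10 + 497)**2 = -1*487**2 = -1*237169 = -237169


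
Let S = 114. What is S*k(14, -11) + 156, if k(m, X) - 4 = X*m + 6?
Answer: -16260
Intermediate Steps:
k(m, X) = 10 + X*m (k(m, X) = 4 + (X*m + 6) = 4 + (6 + X*m) = 10 + X*m)
S*k(14, -11) + 156 = 114*(10 - 11*14) + 156 = 114*(10 - 154) + 156 = 114*(-144) + 156 = -16416 + 156 = -16260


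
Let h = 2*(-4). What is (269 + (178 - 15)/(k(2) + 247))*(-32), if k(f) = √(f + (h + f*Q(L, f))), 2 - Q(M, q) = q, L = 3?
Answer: 32*(-269*√6 + 66606*I)/(√6 - 247*I) ≈ -8629.1 + 0.2094*I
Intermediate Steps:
Q(M, q) = 2 - q
h = -8
k(f) = √(-8 + f + f*(2 - f)) (k(f) = √(f + (-8 + f*(2 - f))) = √(-8 + f + f*(2 - f)))
(269 + (178 - 15)/(k(2) + 247))*(-32) = (269 + (178 - 15)/(√(-8 + 2 - 1*2*(-2 + 2)) + 247))*(-32) = (269 + 163/(√(-8 + 2 - 1*2*0) + 247))*(-32) = (269 + 163/(√(-8 + 2 + 0) + 247))*(-32) = (269 + 163/(√(-6) + 247))*(-32) = (269 + 163/(I*√6 + 247))*(-32) = (269 + 163/(247 + I*√6))*(-32) = -8608 - 5216/(247 + I*√6)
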